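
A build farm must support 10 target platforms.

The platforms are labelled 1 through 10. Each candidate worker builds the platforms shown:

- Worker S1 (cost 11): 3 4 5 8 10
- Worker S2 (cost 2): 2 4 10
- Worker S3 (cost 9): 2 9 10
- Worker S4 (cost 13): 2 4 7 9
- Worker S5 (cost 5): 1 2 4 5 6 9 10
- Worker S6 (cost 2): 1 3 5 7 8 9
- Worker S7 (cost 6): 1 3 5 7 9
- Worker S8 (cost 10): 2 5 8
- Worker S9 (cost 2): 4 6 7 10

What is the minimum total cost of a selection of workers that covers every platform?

S2, S6, S9 together cover every platform (S2 ∪ S6 ∪ S9 = {1, 2, 3, 4, 5, 6, 7, 8, 9, 10}); total cost 2 + 2 + 2 = 6.
No covering selection has total cost below 6.

6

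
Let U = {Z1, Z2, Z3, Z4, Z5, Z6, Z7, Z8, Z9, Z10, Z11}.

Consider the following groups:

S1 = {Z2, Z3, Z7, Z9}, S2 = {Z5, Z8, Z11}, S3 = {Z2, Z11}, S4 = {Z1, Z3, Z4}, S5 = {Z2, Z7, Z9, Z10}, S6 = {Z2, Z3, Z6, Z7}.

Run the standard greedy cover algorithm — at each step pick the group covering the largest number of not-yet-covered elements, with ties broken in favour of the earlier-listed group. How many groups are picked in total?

Greedy: pick S1 (covers 4 new) → pick S2 (covers 3 new) → pick S4 (covers 2 new) → pick S5 (covers 1 new) → pick S6 (covers 1 new). Total picks: 5.
(The true minimum cover uses only 4 groups, so greedy is not optimal here.)

5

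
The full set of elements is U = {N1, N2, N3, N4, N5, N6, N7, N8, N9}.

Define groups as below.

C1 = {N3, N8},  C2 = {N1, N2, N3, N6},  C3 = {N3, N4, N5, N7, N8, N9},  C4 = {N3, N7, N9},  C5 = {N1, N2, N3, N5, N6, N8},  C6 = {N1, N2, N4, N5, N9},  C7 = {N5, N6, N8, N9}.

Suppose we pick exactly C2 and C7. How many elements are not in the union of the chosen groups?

Union of C2, C7 = {N1, N2, N3, N5, N6, N8, N9}.
Not covered: N4, N7 — 2 elements.

2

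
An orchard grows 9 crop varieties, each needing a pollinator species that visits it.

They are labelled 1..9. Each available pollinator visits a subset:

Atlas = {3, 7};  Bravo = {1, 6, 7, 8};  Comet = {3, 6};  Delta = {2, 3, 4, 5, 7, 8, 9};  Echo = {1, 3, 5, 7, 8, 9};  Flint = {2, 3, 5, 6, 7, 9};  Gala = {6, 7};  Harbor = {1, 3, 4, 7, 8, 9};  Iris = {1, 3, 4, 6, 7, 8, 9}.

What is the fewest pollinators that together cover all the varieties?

2

Flint and Harbor together: Flint ∪ Harbor = {1, 2, 3, 4, 5, 6, 7, 8, 9} — every variety is covered.
No single pollinator has all 9 varieties (the largest, Delta, has 7), so 2 is optimal.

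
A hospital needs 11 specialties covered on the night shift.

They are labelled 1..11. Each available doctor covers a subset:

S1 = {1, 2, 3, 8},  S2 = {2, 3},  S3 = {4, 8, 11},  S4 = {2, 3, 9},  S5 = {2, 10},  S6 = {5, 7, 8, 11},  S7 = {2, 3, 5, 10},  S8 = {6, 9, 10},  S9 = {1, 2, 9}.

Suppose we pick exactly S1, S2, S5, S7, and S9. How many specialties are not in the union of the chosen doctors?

4

Union of S1, S2, S5, S7, S9 = {1, 2, 3, 5, 8, 9, 10}.
Not covered: 4, 6, 7, 11 — 4 specialties.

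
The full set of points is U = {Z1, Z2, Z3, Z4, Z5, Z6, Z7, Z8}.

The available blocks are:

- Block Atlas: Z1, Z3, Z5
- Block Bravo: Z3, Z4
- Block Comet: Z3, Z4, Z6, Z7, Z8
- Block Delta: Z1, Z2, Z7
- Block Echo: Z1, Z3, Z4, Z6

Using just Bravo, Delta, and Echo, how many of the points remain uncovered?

2

Union of Bravo, Delta, Echo = {Z1, Z2, Z3, Z4, Z6, Z7}.
Not covered: Z5, Z8 — 2 points.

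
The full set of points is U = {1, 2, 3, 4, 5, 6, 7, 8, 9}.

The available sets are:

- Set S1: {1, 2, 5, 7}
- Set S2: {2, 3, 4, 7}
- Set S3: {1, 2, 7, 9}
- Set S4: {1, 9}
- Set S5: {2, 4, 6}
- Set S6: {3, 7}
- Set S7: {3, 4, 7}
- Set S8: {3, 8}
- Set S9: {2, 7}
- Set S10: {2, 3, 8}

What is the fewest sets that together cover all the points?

4

S1, S4, S5, and S10 cover everything between them: the union {1, 2, 3, 4, 5, 6, 7, 8, 9} is all of U.
Only S1 contains 5, so S1 is forced; the remaining 5 points need at least 3 more sets (each remaining set adds at most 2) — so at least 4 sets are needed, and 4 is optimal.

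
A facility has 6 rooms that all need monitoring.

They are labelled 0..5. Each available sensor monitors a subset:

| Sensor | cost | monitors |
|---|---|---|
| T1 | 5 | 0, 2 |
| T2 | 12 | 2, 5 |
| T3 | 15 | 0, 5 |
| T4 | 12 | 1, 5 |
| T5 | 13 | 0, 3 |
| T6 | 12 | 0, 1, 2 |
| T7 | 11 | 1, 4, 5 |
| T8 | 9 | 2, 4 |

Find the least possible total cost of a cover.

T1, T5, T7 together cover every room (T1 ∪ T5 ∪ T7 = {0, 1, 2, 3, 4, 5}); total cost 5 + 13 + 11 = 29.
No covering selection has total cost below 29.

29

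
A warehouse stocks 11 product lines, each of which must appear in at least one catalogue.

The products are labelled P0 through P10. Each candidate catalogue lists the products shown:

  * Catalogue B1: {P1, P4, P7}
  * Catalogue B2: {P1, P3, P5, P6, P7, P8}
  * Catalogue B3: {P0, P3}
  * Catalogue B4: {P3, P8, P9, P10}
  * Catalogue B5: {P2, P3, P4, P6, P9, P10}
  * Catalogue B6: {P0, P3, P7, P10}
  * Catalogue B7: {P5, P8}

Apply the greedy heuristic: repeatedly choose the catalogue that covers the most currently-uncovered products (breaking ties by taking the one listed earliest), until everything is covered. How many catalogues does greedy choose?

Greedy: pick B2 (covers 6 new) → pick B5 (covers 4 new) → pick B3 (covers 1 new). Total picks: 3.

3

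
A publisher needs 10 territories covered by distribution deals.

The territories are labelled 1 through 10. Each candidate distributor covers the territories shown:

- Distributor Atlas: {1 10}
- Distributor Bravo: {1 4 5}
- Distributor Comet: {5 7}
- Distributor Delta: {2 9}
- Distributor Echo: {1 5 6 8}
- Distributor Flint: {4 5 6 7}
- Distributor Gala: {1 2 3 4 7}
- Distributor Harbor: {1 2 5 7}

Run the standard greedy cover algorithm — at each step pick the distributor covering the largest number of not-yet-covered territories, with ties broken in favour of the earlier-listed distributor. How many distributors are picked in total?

Greedy: pick Gala (covers 5 new) → pick Echo (covers 3 new) → pick Atlas (covers 1 new) → pick Delta (covers 1 new). Total picks: 4.

4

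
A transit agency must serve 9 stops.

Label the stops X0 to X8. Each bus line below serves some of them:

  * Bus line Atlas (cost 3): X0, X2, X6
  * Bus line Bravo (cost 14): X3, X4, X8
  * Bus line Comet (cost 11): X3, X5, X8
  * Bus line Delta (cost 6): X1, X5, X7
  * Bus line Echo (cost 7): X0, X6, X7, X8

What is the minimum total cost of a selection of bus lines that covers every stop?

23

Atlas, Bravo, Delta together cover every stop (Atlas ∪ Bravo ∪ Delta = {X0, X1, X2, X3, X4, X5, X6, X7, X8}); total cost 3 + 14 + 6 = 23.
No covering selection has total cost below 23.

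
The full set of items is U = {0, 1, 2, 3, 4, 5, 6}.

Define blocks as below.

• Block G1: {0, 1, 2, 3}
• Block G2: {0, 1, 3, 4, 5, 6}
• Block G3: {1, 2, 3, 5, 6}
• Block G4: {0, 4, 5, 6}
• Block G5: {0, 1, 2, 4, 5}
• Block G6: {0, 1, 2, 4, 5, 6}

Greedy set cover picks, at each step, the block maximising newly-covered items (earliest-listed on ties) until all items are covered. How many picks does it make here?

Greedy: pick G2 (covers 6 new) → pick G1 (covers 1 new). Total picks: 2.

2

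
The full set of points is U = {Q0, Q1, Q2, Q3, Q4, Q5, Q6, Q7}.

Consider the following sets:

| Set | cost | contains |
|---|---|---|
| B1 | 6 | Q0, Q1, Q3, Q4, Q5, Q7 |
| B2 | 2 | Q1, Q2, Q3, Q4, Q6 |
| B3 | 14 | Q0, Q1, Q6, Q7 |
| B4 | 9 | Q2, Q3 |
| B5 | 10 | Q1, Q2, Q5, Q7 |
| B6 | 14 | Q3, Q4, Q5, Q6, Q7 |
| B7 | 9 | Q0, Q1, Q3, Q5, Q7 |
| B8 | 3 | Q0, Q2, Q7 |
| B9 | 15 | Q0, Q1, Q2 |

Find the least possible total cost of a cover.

8

B1, B2 together cover every point (B1 ∪ B2 = {Q0, Q1, Q2, Q3, Q4, Q5, Q6, Q7}); total cost 6 + 2 = 8.
The greedy pick B2, B8, B1 costs 11; no covering selection beats 8.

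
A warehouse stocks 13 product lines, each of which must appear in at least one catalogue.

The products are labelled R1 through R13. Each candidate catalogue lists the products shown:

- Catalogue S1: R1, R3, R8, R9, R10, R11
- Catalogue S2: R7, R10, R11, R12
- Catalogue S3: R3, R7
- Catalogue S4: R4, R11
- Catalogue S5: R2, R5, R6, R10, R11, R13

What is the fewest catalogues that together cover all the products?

S1 and S2 and S4 and S5 together: S1 ∪ S2 ∪ S4 ∪ S5 = {R1, R2, R3, R4, R5, R6, R7, R8, R9, R10, R11, R12, R13} — every product is covered.
Only S4 contains R4, so S4 is forced; the remaining 11 products need at least 3 more catalogues (each remaining catalogue adds at most 5) — so at least 4 catalogues are needed, and 4 is optimal.

4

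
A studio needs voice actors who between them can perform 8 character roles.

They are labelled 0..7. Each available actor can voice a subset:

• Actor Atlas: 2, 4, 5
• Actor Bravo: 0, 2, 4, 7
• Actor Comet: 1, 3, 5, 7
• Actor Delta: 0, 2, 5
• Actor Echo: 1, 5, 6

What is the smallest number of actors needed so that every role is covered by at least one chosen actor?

3

Take {Bravo, Comet, Echo}. Their union is {0, 1, 2, 3, 4, 5, 6, 7}, which is all 8 roles.
Only Comet contains 3, so Comet is forced; the remaining 4 roles need at least 2 more actors (each remaining actor adds at most 3) — so at least 3 actors are needed, and 3 is optimal.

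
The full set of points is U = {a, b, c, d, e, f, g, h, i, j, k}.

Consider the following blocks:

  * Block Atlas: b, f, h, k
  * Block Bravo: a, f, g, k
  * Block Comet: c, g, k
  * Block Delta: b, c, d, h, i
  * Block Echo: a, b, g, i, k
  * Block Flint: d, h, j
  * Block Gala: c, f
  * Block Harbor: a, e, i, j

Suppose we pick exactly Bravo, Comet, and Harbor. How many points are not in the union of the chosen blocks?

Union of Bravo, Comet, Harbor = {a, c, e, f, g, i, j, k}.
Not covered: b, d, h — 3 points.

3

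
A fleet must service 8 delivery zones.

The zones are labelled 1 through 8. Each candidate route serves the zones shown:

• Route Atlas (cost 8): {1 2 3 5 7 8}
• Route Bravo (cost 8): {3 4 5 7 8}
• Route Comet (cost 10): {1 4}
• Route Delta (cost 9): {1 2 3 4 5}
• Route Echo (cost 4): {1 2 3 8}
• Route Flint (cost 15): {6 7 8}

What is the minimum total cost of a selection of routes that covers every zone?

Delta, Flint together cover every zone (Delta ∪ Flint = {1, 2, 3, 4, 5, 6, 7, 8}); total cost 9 + 15 = 24.
The greedy pick Echo, Bravo, Flint costs 27; no covering selection beats 24.

24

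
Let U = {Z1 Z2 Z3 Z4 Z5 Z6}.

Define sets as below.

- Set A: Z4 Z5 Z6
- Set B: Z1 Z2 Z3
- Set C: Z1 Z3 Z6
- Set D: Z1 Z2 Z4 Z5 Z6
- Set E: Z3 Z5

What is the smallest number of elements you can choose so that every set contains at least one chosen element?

2

The 2 elements {Z1, Z5} hit every set.
The sets A, B are pairwise disjoint, so any hitting set needs a separate element for each — at least 2. Hence 2 is optimal.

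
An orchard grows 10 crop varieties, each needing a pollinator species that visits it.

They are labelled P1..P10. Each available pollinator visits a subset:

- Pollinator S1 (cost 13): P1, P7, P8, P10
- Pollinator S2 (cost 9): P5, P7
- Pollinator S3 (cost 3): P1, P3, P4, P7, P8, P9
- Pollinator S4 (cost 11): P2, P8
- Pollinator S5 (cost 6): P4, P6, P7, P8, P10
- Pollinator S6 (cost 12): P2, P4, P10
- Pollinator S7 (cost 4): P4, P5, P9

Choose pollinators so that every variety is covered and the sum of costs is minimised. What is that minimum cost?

24

S3, S4, S5, S7 together cover every variety (S3 ∪ S4 ∪ S5 ∪ S7 = {P1, P2, P3, P4, P5, P6, P7, P8, P9, P10}); total cost 3 + 11 + 6 + 4 = 24.
No covering selection has total cost below 24.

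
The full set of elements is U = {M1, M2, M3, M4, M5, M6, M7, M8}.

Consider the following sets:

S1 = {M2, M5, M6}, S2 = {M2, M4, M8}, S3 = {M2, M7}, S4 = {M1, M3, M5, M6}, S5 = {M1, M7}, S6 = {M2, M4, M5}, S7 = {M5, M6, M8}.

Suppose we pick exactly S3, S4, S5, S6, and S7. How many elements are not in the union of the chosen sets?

Union of S3, S4, S5, S6, S7 = {M1, M2, M3, M4, M5, M6, M7, M8} — that's every element, so 0 are uncovered.

0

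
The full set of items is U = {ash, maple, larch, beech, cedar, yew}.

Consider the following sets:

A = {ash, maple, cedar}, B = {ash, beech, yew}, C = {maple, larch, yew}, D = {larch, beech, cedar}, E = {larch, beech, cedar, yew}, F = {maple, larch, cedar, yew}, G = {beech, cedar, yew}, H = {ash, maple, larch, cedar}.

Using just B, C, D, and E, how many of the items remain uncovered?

0

Union of B, C, D, E = {ash, maple, larch, beech, cedar, yew} — that's every item, so 0 are uncovered.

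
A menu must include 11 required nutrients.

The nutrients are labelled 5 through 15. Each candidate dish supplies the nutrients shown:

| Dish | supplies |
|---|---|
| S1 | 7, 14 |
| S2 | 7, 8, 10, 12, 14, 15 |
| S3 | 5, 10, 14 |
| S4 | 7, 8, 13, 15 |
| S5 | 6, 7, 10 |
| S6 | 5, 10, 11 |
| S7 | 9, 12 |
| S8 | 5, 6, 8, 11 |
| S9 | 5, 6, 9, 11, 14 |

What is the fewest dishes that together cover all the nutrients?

Take {S2, S4, S9}. Their union is {5, 6, 7, 8, 9, 10, 11, 12, 13, 14, 15}, which is all 11 nutrients.
Only S4 contains 13, so S4 is forced; the remaining 7 nutrients need at least 2 more dishes (each remaining dish adds at most 5) — so at least 3 dishes are needed, and 3 is optimal.

3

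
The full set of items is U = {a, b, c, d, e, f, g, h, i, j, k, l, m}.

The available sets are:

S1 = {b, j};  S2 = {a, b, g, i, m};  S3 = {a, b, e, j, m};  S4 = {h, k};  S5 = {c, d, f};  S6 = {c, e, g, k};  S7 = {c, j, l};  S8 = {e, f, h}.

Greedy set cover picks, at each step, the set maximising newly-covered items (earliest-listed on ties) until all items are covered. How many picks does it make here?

5

Greedy: pick S2 (covers 5 new) → pick S5 (covers 3 new) → pick S3 (covers 2 new) → pick S4 (covers 2 new) → pick S7 (covers 1 new). Total picks: 5.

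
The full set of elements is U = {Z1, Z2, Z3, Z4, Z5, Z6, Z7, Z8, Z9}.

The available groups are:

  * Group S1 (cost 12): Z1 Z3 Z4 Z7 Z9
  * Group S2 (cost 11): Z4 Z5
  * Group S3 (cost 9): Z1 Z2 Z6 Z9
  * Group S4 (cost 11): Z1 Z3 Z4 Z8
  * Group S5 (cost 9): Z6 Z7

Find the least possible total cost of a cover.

40

S2, S3, S4, S5 together cover every element (S2 ∪ S3 ∪ S4 ∪ S5 = {Z1, Z2, Z3, Z4, Z5, Z6, Z7, Z8, Z9}); total cost 11 + 9 + 11 + 9 = 40.
No covering selection has total cost below 40.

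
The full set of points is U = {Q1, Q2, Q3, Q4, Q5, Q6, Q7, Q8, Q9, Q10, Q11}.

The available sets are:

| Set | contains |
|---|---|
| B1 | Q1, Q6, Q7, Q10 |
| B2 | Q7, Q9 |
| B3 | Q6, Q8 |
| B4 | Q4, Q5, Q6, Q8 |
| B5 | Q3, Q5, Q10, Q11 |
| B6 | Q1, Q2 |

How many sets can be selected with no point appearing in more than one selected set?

B2, B3, B5, B6 are pairwise disjoint (B2={Q7,Q9}; B3={Q6,Q8}; B5={Q3,Q5,Q10,Q11}; B6={Q1,Q2}).
Every remaining set overlaps one of these, and no 5 of the listed sets are pairwise disjoint, so 4 is the maximum.

4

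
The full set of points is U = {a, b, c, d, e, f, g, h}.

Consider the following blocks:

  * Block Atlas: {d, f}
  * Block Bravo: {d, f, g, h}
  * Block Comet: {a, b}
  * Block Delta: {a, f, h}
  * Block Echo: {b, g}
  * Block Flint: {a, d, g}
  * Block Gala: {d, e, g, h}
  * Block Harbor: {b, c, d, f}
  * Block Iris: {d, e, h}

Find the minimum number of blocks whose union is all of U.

3

Take {Delta, Gala, Harbor}. Their union is {a, b, c, d, e, f, g, h}, which is all 8 points.
Only Harbor contains c, so Harbor is forced; the remaining 4 points need at least 2 more blocks (each remaining block adds at most 3) — so at least 3 blocks are needed, and 3 is optimal.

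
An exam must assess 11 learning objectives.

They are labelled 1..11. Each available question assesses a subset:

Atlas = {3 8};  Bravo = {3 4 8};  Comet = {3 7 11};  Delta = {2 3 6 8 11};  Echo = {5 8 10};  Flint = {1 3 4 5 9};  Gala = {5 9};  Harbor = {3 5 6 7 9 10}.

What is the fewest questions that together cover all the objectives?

3

Delta and Flint and Harbor together: Delta ∪ Flint ∪ Harbor = {1, 2, 3, 4, 5, 6, 7, 8, 9, 10, 11} — every objective is covered.
Only Flint contains 1, so Flint is forced; the remaining 6 objectives need at least 2 more questions (each remaining question adds at most 4) — so at least 3 questions are needed, and 3 is optimal.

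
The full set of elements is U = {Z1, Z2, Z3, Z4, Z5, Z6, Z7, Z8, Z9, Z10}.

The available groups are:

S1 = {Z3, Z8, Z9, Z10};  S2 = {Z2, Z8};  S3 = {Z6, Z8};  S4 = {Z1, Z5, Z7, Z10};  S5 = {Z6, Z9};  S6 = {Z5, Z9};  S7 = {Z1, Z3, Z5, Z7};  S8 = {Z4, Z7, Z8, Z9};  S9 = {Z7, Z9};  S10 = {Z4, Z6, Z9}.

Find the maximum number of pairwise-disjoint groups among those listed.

S2, S5, S7 are pairwise disjoint (S2={Z2,Z8}; S5={Z6,Z9}; S7={Z1,Z3,Z5,Z7}).
Every remaining group overlaps one of these, and no 4 of the listed groups are pairwise disjoint, so 3 is the maximum.

3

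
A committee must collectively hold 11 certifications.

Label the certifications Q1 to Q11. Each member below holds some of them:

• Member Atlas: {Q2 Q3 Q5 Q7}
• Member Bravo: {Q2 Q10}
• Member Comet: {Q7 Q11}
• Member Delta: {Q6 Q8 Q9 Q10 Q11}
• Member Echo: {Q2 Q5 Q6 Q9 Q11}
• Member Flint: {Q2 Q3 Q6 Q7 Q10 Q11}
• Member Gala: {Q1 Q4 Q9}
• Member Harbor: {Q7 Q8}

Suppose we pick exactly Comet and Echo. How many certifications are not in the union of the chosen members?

Union of Comet, Echo = {Q2, Q5, Q6, Q7, Q9, Q11}.
Not covered: Q1, Q3, Q4, Q8, Q10 — 5 certifications.

5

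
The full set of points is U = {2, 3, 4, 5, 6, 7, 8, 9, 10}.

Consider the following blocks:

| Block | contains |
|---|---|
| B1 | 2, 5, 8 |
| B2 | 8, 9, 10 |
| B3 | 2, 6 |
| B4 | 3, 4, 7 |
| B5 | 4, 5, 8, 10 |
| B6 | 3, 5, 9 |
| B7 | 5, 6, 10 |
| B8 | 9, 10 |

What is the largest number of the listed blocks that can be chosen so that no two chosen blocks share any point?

3

B3, B4, B8 are pairwise disjoint (B3={2,6}; B4={3,4,7}; B8={9,10}).
Every remaining block overlaps one of these, and no 4 of the listed blocks are pairwise disjoint, so 3 is the maximum.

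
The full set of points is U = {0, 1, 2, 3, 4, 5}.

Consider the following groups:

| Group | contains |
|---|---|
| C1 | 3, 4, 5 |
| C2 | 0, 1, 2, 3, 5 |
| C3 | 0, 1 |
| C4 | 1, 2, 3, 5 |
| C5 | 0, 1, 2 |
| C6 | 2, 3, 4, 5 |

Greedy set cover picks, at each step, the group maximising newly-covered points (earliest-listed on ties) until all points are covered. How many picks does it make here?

Greedy: pick C2 (covers 5 new) → pick C1 (covers 1 new). Total picks: 2.

2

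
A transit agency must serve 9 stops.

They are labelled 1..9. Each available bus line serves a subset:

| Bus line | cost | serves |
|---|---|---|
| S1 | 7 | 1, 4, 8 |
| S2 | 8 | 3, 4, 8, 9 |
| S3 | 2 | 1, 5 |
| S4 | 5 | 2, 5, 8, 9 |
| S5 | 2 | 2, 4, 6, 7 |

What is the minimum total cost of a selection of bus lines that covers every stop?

12

S2, S3, S5 together cover every stop (S2 ∪ S3 ∪ S5 = {1, 2, 3, 4, 5, 6, 7, 8, 9}); total cost 8 + 2 + 2 = 12.
The greedy pick S5, S3, S4, S2 costs 17; no covering selection beats 12.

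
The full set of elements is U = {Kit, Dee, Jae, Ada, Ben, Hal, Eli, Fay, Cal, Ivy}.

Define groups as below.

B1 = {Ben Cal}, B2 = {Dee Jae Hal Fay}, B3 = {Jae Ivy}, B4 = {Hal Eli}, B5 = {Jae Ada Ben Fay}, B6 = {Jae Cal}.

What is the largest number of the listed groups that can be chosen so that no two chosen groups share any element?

B1, B3, B4 are pairwise disjoint (B1={Ben,Cal}; B3={Jae,Ivy}; B4={Hal,Eli}).
Every remaining group overlaps one of these, and no 4 of the listed groups are pairwise disjoint, so 3 is the maximum.

3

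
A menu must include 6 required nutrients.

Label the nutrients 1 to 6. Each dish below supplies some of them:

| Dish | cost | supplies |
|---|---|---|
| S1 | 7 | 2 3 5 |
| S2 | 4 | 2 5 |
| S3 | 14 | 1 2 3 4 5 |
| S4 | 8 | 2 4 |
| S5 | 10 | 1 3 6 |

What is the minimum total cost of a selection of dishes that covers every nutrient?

22

S2, S4, S5 together cover every nutrient (S2 ∪ S4 ∪ S5 = {1, 2, 3, 4, 5, 6}); total cost 4 + 8 + 10 = 22.
No covering selection has total cost below 22.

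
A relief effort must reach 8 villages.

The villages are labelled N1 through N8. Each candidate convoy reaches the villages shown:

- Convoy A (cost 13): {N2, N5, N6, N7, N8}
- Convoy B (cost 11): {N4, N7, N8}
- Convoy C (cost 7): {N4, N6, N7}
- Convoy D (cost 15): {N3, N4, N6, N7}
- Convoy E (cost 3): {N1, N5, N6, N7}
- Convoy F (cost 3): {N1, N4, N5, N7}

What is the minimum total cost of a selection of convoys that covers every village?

31

A, D, E together cover every village (A ∪ D ∪ E = {N1, N2, N3, N4, N5, N6, N7, N8}); total cost 13 + 15 + 3 = 31.
The greedy pick E, F, A, D costs 34; no covering selection beats 31.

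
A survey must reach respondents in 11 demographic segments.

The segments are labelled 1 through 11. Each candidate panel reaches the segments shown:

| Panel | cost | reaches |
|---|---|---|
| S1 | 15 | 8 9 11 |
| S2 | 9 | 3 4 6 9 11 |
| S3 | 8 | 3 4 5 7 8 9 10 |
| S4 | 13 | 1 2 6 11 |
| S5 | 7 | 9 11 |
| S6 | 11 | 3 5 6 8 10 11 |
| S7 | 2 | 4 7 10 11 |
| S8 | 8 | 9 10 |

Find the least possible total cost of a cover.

S3, S4 together cover every segment (S3 ∪ S4 = {1, 2, 3, 4, 5, 6, 7, 8, 9, 10, 11}); total cost 8 + 13 = 21.
The greedy pick S7, S3, S4 costs 23; no covering selection beats 21.

21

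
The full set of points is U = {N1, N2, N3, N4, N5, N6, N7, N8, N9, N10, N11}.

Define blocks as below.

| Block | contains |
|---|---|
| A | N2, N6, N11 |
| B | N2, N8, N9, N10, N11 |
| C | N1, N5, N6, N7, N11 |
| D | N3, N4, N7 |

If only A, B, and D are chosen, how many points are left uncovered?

Union of A, B, D = {N2, N3, N4, N6, N7, N8, N9, N10, N11}.
Not covered: N1, N5 — 2 points.

2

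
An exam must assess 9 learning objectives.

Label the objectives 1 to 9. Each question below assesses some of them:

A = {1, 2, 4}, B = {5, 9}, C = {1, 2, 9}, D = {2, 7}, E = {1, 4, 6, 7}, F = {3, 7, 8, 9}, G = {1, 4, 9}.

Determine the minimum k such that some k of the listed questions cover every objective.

Take {A, B, E, F}. Their union is {1, 2, 3, 4, 5, 6, 7, 8, 9}, which is all 9 objectives.
No 3 of the 7 questions cover everything (all 35 combinations miss at least one objective), so 4 is optimal.

4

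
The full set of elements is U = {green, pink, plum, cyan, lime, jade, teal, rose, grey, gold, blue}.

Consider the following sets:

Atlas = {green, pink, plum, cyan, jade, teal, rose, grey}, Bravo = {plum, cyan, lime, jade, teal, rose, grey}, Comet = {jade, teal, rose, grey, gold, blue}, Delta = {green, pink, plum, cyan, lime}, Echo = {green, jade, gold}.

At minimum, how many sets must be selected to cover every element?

Comet and Delta cover everything between them: the union {green, pink, plum, cyan, lime, jade, teal, rose, grey, gold, blue} is all of U.
No single set has all 11 elements (the largest, Atlas, has 8), so 2 is optimal.

2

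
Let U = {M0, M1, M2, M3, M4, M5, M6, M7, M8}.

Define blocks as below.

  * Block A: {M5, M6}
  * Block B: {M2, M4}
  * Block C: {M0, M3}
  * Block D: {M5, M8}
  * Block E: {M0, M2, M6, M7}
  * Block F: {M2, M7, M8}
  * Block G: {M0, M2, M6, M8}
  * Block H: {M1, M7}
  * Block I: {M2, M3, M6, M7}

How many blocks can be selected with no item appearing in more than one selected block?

4

A, B, C, H are pairwise disjoint (A={M5,M6}; B={M2,M4}; C={M0,M3}; H={M1,M7}).
Every remaining block overlaps one of these, and no 5 of the listed blocks are pairwise disjoint, so 4 is the maximum.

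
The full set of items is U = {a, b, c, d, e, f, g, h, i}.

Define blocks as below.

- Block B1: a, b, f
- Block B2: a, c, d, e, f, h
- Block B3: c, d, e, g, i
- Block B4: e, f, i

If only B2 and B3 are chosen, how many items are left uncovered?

Union of B2, B3 = {a, c, d, e, f, g, h, i}.
Not covered: b — 1 item.

1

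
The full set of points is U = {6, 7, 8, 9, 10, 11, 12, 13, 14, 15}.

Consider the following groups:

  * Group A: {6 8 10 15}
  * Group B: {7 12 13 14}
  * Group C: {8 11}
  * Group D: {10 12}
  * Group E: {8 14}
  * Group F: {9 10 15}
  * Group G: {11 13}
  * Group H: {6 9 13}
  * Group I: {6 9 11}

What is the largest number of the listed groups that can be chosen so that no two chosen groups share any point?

B, C, F are pairwise disjoint (B={7,12,13,14}; C={8,11}; F={9,10,15}).
Every remaining group overlaps one of these, and no 4 of the listed groups are pairwise disjoint, so 3 is the maximum.

3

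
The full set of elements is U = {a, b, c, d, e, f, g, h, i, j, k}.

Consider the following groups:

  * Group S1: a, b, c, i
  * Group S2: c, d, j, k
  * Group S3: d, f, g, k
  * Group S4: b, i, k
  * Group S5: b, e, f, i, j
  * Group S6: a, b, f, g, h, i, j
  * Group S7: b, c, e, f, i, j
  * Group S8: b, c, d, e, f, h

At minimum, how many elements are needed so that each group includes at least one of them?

2

Take T = {b, k}. Each listed group contains at least one of these, so T is a hitting set of size 2.
The groups S1, S3 are pairwise disjoint, so any hitting set needs a separate element for each — at least 2. Hence 2 is optimal.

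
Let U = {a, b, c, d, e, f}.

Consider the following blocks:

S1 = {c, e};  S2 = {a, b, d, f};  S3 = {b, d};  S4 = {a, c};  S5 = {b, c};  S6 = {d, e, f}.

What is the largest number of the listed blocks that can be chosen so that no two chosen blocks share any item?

S1, S3 are pairwise disjoint (S1={c,e}; S3={b,d}).
Every remaining block overlaps one of these, and no 3 of the listed blocks are pairwise disjoint, so 2 is the maximum.

2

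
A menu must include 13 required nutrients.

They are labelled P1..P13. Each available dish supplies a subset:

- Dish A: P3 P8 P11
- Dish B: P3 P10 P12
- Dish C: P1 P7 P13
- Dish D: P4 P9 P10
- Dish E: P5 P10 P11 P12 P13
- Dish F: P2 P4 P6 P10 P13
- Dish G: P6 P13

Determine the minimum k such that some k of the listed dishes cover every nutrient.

5

Take {A, C, D, E, F}. Their union is {P1, P2, P3, P4, P5, P6, P7, P8, P9, P10, P11, P12, P13}, which is all 13 nutrients.
No 4 of the 7 dishes cover everything (all 35 combinations miss at least one nutrient), so 5 is optimal.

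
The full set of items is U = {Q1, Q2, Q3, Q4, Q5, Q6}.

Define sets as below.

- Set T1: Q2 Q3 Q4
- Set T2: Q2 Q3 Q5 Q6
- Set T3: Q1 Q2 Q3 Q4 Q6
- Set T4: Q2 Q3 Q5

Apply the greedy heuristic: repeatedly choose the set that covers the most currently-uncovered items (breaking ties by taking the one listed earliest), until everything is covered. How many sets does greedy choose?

Greedy: pick T3 (covers 5 new) → pick T2 (covers 1 new). Total picks: 2.

2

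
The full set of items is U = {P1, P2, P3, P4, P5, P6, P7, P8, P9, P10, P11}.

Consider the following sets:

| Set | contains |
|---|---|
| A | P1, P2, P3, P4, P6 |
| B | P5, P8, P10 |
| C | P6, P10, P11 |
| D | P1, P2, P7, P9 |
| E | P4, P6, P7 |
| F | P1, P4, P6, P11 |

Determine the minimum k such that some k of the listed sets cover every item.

Take {A, B, C, D}. Their union is {P1, P2, P3, P4, P5, P6, P7, P8, P9, P10, P11}, which is all 11 items.
Only D contains P9, so D is forced; the remaining 7 items need at least 3 more sets (each remaining set adds at most 3) — so at least 4 sets are needed, and 4 is optimal.

4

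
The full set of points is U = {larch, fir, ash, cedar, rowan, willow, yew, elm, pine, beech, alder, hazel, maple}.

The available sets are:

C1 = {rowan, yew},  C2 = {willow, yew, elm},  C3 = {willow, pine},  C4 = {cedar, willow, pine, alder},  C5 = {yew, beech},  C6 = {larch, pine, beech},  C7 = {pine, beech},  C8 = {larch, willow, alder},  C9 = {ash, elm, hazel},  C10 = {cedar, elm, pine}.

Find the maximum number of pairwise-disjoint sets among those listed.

C1, C7, C8, C9 are pairwise disjoint (C1={rowan,yew}; C7={pine,beech}; C8={larch,willow,alder}; C9={ash,elm,hazel}).
Every remaining set overlaps one of these, and no 5 of the listed sets are pairwise disjoint, so 4 is the maximum.

4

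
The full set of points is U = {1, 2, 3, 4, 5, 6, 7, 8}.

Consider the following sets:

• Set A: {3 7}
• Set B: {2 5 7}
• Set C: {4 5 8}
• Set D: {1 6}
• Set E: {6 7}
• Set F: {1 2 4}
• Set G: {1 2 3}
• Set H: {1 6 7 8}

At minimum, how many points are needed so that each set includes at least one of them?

T = {1, 7, 8} meets every set (each contains at least one member of T), and |T| = 3.
The sets C, E, G are pairwise disjoint, so any hitting set needs a separate point for each — at least 3. Hence 3 is optimal.

3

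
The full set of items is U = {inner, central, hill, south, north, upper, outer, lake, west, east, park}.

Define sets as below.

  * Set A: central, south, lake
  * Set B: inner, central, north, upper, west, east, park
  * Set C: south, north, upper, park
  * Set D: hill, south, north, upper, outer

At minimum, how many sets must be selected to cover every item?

A and B and D together: A ∪ B ∪ D = {inner, central, hill, south, north, upper, outer, lake, west, east, park} — every item is covered.
Only B contains inner, so B is forced; the remaining 4 items need at least 2 more sets (each remaining set adds at most 3) — so at least 3 sets are needed, and 3 is optimal.

3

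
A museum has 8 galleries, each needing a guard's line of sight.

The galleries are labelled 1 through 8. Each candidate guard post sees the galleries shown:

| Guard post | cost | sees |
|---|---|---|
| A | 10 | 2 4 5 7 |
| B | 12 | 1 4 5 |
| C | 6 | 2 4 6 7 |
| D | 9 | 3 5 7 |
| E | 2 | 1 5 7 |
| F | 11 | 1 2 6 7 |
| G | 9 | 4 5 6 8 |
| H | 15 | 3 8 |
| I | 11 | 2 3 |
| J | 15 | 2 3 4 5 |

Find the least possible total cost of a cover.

22

E, G, I together cover every gallery (E ∪ G ∪ I = {1, 2, 3, 4, 5, 6, 7, 8}); total cost 2 + 9 + 11 = 22.
The greedy pick E, C, H costs 23; no covering selection beats 22.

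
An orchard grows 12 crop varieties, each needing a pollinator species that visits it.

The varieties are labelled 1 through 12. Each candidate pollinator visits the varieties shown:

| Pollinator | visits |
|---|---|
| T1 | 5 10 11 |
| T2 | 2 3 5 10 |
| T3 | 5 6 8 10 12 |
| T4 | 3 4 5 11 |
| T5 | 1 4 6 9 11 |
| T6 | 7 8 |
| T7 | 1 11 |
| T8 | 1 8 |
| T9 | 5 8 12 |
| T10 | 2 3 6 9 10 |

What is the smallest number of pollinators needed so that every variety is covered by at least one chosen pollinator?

T2 and T5 and T6 and T9 together: T2 ∪ T5 ∪ T6 ∪ T9 = {1, 2, 3, 4, 5, 6, 7, 8, 9, 10, 11, 12} — every variety is covered.
No 3 of the 10 pollinators cover everything (all 120 combinations miss at least one variety), so 4 is optimal.

4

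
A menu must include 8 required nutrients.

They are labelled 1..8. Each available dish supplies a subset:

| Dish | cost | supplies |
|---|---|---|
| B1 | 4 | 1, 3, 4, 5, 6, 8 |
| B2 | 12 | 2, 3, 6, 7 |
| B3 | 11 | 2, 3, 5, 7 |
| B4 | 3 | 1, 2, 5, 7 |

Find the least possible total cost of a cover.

B1, B4 together cover every nutrient (B1 ∪ B4 = {1, 2, 3, 4, 5, 6, 7, 8}); total cost 4 + 3 = 7.
No covering selection has total cost below 7.

7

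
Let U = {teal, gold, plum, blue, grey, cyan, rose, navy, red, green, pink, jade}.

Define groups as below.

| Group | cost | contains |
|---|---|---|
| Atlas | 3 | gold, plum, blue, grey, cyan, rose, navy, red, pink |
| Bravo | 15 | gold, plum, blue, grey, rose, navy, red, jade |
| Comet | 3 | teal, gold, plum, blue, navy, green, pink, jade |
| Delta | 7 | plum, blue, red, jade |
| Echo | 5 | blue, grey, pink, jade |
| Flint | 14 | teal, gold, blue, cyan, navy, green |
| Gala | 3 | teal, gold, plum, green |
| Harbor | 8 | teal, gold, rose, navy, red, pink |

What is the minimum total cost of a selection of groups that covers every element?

Atlas, Comet together cover every element (Atlas ∪ Comet = {teal, gold, plum, blue, grey, cyan, rose, navy, red, green, pink, jade}); total cost 3 + 3 = 6.
No covering selection has total cost below 6.

6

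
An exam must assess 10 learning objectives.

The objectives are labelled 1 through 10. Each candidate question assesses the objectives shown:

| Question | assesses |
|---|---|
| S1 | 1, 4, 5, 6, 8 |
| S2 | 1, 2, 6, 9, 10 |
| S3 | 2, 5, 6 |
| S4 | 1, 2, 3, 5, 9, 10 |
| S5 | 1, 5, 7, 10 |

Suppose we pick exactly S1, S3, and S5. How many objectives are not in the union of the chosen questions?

2

Union of S1, S3, S5 = {1, 2, 4, 5, 6, 7, 8, 10}.
Not covered: 3, 9 — 2 objectives.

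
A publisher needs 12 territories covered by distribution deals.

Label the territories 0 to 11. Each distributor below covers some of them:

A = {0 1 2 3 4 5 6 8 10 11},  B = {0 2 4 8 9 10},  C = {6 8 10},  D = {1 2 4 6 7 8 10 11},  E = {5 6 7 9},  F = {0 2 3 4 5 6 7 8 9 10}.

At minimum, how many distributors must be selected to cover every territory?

A and E together: A ∪ E = {0, 1, 2, 3, 4, 5, 6, 7, 8, 9, 10, 11} — every territory is covered.
No single distributor has all 12 territories (the largest, A, has 10), so 2 is optimal.

2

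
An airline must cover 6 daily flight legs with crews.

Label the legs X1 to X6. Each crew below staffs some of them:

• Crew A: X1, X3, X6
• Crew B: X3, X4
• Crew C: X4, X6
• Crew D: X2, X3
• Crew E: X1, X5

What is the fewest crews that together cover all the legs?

3

C and D and E together: C ∪ D ∪ E = {X1, X2, X3, X4, X5, X6} — every leg is covered.
Only D contains X2, so D is forced; the remaining 4 legs need at least 2 more crews (each remaining crew adds at most 2) — so at least 3 crews are needed, and 3 is optimal.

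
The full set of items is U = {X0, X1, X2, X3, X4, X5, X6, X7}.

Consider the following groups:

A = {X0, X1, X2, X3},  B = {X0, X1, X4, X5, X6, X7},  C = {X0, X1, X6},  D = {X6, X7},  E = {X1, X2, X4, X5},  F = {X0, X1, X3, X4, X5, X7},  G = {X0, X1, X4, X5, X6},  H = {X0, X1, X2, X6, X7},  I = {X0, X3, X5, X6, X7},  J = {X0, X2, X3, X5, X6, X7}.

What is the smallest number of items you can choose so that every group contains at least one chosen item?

T = {X1, X7} meets every group (each contains at least one member of T), and |T| = 2.
The groups D, E are pairwise disjoint, so any hitting set needs a separate item for each — at least 2. Hence 2 is optimal.

2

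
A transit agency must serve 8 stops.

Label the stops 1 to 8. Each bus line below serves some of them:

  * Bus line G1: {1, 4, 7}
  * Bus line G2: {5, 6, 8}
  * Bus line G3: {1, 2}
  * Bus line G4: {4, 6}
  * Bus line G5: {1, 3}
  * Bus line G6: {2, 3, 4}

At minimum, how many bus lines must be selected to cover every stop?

G1 and G2 and G6 together: G1 ∪ G2 ∪ G6 = {1, 2, 3, 4, 5, 6, 7, 8} — every stop is covered.
Each bus line has at most 3 stops, and 2·3 = 6 < 8 — so at least 3 bus lines are needed, and 3 is optimal.

3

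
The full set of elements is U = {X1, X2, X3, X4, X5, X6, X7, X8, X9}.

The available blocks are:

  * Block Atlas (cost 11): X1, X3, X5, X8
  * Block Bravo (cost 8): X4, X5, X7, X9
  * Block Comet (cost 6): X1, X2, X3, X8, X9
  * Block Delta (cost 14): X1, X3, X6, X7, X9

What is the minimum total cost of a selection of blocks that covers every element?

28

Bravo, Comet, Delta together cover every element (Bravo ∪ Comet ∪ Delta = {X1, X2, X3, X4, X5, X6, X7, X8, X9}); total cost 8 + 6 + 14 = 28.
No covering selection has total cost below 28.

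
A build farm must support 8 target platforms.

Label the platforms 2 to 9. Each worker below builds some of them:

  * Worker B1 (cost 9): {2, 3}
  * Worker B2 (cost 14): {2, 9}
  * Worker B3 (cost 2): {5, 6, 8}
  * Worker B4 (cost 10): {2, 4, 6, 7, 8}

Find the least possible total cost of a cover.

B1, B2, B3, B4 together cover every platform (B1 ∪ B2 ∪ B3 ∪ B4 = {2, 3, 4, 5, 6, 7, 8, 9}); total cost 9 + 14 + 2 + 10 = 35.
No covering selection has total cost below 35.

35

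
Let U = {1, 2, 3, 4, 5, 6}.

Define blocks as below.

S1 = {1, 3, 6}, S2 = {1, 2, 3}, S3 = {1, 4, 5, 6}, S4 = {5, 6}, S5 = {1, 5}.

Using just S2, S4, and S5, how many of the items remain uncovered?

Union of S2, S4, S5 = {1, 2, 3, 5, 6}.
Not covered: 4 — 1 item.

1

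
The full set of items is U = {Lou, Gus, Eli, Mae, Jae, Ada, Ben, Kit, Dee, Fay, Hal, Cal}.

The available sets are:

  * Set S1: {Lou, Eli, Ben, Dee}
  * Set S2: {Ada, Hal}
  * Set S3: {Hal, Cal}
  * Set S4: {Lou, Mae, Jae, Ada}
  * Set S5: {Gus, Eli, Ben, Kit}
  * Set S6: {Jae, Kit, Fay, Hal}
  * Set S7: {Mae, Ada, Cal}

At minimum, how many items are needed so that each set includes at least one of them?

3

The 3 items {Eli, Mae, Hal} hit every set.
The sets S1, S6, S7 are pairwise disjoint, so any hitting set needs a separate item for each — at least 3. Hence 3 is optimal.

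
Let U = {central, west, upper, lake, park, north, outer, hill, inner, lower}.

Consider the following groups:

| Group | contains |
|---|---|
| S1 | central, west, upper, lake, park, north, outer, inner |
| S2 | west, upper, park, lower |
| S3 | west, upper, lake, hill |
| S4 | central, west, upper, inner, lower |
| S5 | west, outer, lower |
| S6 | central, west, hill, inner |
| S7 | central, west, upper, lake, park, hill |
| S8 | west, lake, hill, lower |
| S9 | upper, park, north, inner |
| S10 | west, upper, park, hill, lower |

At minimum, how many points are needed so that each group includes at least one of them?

2

H = {west, inner} meets every group (each contains at least one member of H), and |H| = 2.
The groups S5, S9 are pairwise disjoint, so any hitting set needs a separate point for each — at least 2. Hence 2 is optimal.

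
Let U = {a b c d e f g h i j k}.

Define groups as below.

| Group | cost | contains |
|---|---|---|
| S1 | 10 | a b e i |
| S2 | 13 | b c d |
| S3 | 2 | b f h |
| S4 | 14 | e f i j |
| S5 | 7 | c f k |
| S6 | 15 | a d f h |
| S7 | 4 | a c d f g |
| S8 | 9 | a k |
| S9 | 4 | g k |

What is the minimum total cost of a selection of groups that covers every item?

24

S3, S4, S7, S9 together cover every item (S3 ∪ S4 ∪ S7 ∪ S9 = {a, b, c, d, e, f, g, h, i, j, k}); total cost 2 + 14 + 4 + 4 = 24.
No covering selection has total cost below 24.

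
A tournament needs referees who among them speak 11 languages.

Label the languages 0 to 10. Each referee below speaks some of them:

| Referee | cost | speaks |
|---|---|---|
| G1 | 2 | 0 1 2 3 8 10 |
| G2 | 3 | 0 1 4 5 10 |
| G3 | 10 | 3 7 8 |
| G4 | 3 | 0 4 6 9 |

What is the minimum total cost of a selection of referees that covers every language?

G1, G2, G3, G4 together cover every language (G1 ∪ G2 ∪ G3 ∪ G4 = {0, 1, 2, 3, 4, 5, 6, 7, 8, 9, 10}); total cost 2 + 3 + 10 + 3 = 18.
No covering selection has total cost below 18.

18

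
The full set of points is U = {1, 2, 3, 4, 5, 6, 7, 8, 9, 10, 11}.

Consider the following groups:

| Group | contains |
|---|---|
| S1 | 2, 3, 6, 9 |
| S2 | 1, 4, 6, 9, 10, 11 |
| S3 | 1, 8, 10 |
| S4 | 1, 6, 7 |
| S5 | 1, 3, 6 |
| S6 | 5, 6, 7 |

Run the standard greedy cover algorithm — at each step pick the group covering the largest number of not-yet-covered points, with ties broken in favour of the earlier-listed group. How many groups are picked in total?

4

Greedy: pick S2 (covers 6 new) → pick S1 (covers 2 new) → pick S6 (covers 2 new) → pick S3 (covers 1 new). Total picks: 4.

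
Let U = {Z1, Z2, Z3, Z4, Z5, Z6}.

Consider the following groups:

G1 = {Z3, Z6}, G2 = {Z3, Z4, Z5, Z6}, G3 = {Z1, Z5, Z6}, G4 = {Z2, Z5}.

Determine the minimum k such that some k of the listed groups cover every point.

G2 and G3 and G4 together: G2 ∪ G3 ∪ G4 = {Z1, Z2, Z3, Z4, Z5, Z6} — every point is covered.
Only G3 contains Z1, so G3 is forced; the remaining 3 points need at least 2 more groups (each remaining group adds at most 2) — so at least 3 groups are needed, and 3 is optimal.

3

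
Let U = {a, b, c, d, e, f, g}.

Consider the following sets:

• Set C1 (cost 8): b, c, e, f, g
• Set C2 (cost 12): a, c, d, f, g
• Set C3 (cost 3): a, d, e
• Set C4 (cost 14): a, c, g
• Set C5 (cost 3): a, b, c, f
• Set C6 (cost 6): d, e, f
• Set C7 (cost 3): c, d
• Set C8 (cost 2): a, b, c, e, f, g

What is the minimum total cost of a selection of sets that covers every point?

C7, C8 together cover every point (C7 ∪ C8 = {a, b, c, d, e, f, g}); total cost 3 + 2 = 5.
No covering selection has total cost below 5.

5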